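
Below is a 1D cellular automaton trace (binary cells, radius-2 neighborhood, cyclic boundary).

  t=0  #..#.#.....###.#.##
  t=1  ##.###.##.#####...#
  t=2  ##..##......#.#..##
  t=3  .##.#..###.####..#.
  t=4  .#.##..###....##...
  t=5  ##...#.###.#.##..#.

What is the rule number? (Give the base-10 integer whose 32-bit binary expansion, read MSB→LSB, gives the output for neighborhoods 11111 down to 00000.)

  #####|#  b31=1 t=1,i=12
  ####.|.  b30=0 t=1,i=13
  ###.#|#  b29=1 t=0,i=13
  ###..|#  b28=1 t=0,i=0
  ##.##|.  b27=0 t=1,i=2
  ##.#.|#  b26=1 t=0,i=14
  ##..#|#  b25=1 t=0,i=1
  ##...|.  b24=0 t=1,i=15
  #.###|.  b23=0 t=0,i=17
  #.##.|.  b22=0 t=1,i=7
  #.#.#|.  b21=0 t=0,i=15
  #.#..|#  b20=1 t=0,i=5
  #..##|.  b19=0 t=2,i=3
  #..#.|.  b18=0 t=0,i=2
  #...#|.  b17=0 t=1,i=16
  #....|#  b16=1 t=0,i=7
  .####|.  b15=0 t=1,i=11
  .###.|#  b14=1 t=0,i=12
  .##.#|.  b13=0 t=1,i=8
  .##..|.  b12=0 t=2,i=5
  .#.##|.  b11=0 t=0,i=16
  .#.#.|#  b10=1 t=0,i=4
  .#..#|.  b9=0 t=2,i=15
  .#...|.  b8=0 t=0,i=6
  ..###|#  b7=1 t=0,i=11
  ..##.|#  b6=1 t=2,i=4
  ..#.#|#  b5=1 t=0,i=3
  ..#..|.  b4=0 t=3,i=17
  ...##|#  b3=1 t=0,i=10
  ...#.|#  b2=1 t=2,i=11
  ....#|.  b1=0 t=0,i=9
  .....|#  b0=1 t=0,i=8
  bits 10110110000100010100010011101101 = 3054585069

3054585069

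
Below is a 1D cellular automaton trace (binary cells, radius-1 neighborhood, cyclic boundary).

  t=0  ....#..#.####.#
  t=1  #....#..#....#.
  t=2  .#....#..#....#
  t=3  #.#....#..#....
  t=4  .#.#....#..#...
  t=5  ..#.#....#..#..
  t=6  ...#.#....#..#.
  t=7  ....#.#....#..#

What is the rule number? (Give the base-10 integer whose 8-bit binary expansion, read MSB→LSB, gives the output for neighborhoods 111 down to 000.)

  [7] ### => .  t=0,i=10
  [6] ##. => .  t=0,i=12
  [5] #.# => #  t=0,i=8
  [4] #.. => #  t=0,i=0
  [3] .## => .  t=0,i=9
  [2] .#. => .  t=0,i=4
  [1] ..# => .  t=0,i=3
  [0] ... => .  t=0,i=1
  bits 00110000 = 48

48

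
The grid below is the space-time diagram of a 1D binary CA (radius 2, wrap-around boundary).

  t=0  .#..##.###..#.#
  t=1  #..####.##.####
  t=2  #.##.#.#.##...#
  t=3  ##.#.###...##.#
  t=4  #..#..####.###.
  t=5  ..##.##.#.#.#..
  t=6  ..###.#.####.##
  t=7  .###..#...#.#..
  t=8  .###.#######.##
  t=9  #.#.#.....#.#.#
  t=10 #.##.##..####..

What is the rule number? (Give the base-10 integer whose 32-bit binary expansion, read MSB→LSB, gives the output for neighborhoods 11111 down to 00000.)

  nb #####: next=.  (t=1,i=13, bit31=0)
  nb ####.: next=#  (t=1,i=5, bit30=1)
  nb ###.#: next=.  (t=1,i=6, bit29=0)
  nb ###..: next=#  (t=0,i=9, bit28=1)
  nb ##.##: next=#  (t=0,i=6, bit27=1)
  nb ##.#.: next=.  (t=2,i=4, bit26=0)
  nb ##..#: next=.  (t=0,i=10, bit25=0)
  nb ##...: next=#  (t=2,i=11, bit24=1)
  nb #.###: next=.  (t=0,i=7, bit23=0)
  nb #.##.: next=.  (t=1,i=8, bit22=0)
  nb #.#.#: next=#  (t=0,i=14, bit21=1)
  nb #.#..: next=.  (t=0,i=1, bit20=0)
  nb #..##: next=#  (t=0,i=3, bit19=1)
  nb #..#.: next=#  (t=0,i=11, bit18=1)
  nb #...#: next=#  (t=2,i=12, bit17=1)
  nb #....: next=#  (t=5,i=14, bit16=1)
  nb .####: next=.  (t=1,i=4, bit15=0)
  nb .###.: next=#  (t=0,i=8, bit14=1)
  nb .##.#: next=#  (t=0,i=5, bit13=1)
  nb .##..: next=.  (t=2,i=10, bit12=0)
  nb .#.##: next=.  (t=2,i=8, bit11=0)
  nb .#.#.: next=#  (t=0,i=0, bit10=1)
  nb .#..#: next=.  (t=0,i=2, bit9=0)
  nb .#...: next=#  (t=5,i=13, bit8=1)
  nb ..###: next=#  (t=1,i=3, bit7=1)
  nb ..##.: next=#  (t=0,i=4, bit6=1)
  nb ..#.#: next=#  (t=0,i=12, bit5=1)
  nb ..#..: next=#  (t=4,i=3, bit4=1)
  nb ...##: next=.  (t=2,i=13, bit3=0)
  nb ...#.: next=#  (t=7,i=9, bit2=1)
  nb ....#: next=.  (t=5,i=0, bit1=0)
  nb .....: next=.  (t=9,i=7, bit0=0)
  bits 01011001001011110110010111110100 = 1496278516

1496278516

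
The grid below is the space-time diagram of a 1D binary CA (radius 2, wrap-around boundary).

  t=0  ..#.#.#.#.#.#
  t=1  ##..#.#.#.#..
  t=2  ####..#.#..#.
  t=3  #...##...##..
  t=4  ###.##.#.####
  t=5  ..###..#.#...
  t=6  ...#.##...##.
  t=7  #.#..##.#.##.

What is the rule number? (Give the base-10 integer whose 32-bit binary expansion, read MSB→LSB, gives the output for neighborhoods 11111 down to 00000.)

719803220

  ##### -> .   bit 31 = 0  t=4,i=0
  ####. -> .   bit 30 = 0  t=2,i=2
  ###.# -> #   bit 29 = 1  t=4,i=2
  ###.. -> .   bit 28 = 0  t=2,i=3
  ##.## -> #   bit 27 = 1  t=4,i=3
  ##.#. -> .   bit 26 = 0  t=4,i=6
  ##..# -> #   bit 25 = 1  t=1,i=2
  ##... -> .   bit 24 = 0  t=3,i=6
  #.### -> #   bit 23 = 1  t=2,i=0
  #.##. -> #   bit 22 = 1  t=4,i=4
  #.#.# -> #   bit 21 = 1  t=0,i=4
  #.#.. -> .   bit 20 = 0  t=0,i=12
  #..## -> .   bit 19 = 0  t=1,i=12
  #..#. -> #   bit 18 = 1  t=0,i=1
  #...# -> #   bit 17 = 1  t=3,i=2
  #.... -> #   bit 16 = 1  t=5,i=11
  .#### -> .   bit 15 = 0  t=2,i=1
  .###. -> #   bit 14 = 1  t=5,i=3
  .##.# -> .   bit 13 = 0  t=4,i=5
  .##.. -> #   bit 12 = 1  t=1,i=1
  .#.## -> .   bit 11 = 0  t=2,i=12
  .#.#. -> .   bit 10 = 0  t=0,i=3
  .#..# -> #   bit 9 = 1  t=0,i=0
  .#... -> #   bit 8 = 1  t=3,i=1
  ..### -> .   bit 7 = 0  t=5,i=2
  ..##. -> #   bit 6 = 1  t=1,i=0
  ..#.# -> .   bit 5 = 0  t=0,i=2
  ..#.. -> #   bit 4 = 1  t=3,i=0
  ...## -> .   bit 3 = 0  t=3,i=3
  ...#. -> #   bit 2 = 1  t=6,i=2
  ....# -> .   bit 1 = 0  t=5,i=0
  ..... -> .   bit 0 = 0  t=5,i=12
  bits 00101010111001110101001101010100 = 719803220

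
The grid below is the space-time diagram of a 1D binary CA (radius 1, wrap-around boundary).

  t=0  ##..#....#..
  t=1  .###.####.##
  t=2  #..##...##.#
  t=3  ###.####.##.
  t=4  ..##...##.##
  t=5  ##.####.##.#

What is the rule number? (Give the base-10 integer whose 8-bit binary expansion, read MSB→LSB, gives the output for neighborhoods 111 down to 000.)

115

  ###|.  b7=0 t=1,i=2
  ##.|#  b6=1 t=0,i=1
  #.#|#  b5=1 t=1,i=0
  #..|#  b4=1 t=0,i=2
  .##|.  b3=0 t=0,i=0
  .#.|.  b2=0 t=0,i=4
  ..#|#  b1=1 t=0,i=3
  ...|#  b0=1 t=0,i=6
  bits 01110011 = 115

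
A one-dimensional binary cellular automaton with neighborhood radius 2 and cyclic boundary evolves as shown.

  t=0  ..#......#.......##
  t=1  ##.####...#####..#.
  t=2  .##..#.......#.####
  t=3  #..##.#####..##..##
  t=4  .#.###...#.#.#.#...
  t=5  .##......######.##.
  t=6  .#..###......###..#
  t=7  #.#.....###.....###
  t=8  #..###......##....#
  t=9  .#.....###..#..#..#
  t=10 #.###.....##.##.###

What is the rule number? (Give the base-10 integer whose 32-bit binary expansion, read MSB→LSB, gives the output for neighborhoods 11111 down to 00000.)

  ##### -> .   bit 31 = 0  t=1,i=12
  ####. -> #   bit 30 = 1  t=1,i=5
  ###.# -> #   bit 29 = 1  t=2,i=18
  ###.. -> .   bit 28 = 0  t=1,i=6
  ##.## -> #   bit 27 = 1  t=1,i=2
  ##.#. -> .   bit 26 = 0  t=7,i=1
  ##..# -> #   bit 25 = 1  t=0,i=0
  ##... -> .   bit 24 = 0  t=1,i=7
  #.### -> .   bit 23 = 0  t=1,i=3
  #.##. -> .   bit 22 = 0  t=1,i=0
  #.#.# -> #   bit 21 = 1  t=4,i=11
  #.#.. -> .   bit 20 = 0  t=4,i=15
  #..## -> .   bit 19 = 0  t=3,i=2
  #..#. -> #   bit 18 = 1  t=0,i=1
  #...# -> .   bit 17 = 0  t=1,i=8
  #.... -> #   bit 16 = 1  t=0,i=4
  .#### -> .   bit 15 = 0  t=1,i=4
  .###. -> .   bit 14 = 0  t=3,i=18
  .##.# -> #   bit 13 = 1  t=1,i=1
  .##.. -> .   bit 12 = 0  t=0,i=18
  .#.## -> #   bit 11 = 1  t=1,i=18
  .#.#. -> #   bit 10 = 1  t=4,i=10
  .#..# -> #   bit 9 = 1  t=6,i=2
  .#... -> #   bit 8 = 1  t=0,i=3
  ..### -> .   bit 7 = 0  t=1,i=10
  ..##. -> #   bit 6 = 1  t=0,i=17
  ..#.# -> #   bit 5 = 1  t=1,i=17
  ..#.. -> .   bit 4 = 0  t=0,i=2
  ...## -> .   bit 3 = 0  t=0,i=16
  ...#. -> .   bit 2 = 0  t=0,i=8
  ....# -> .   bit 1 = 0  t=0,i=7
  ..... -> #   bit 0 = 1  t=0,i=5
  bits 01101010001001010010111101100001 = 1780821857

1780821857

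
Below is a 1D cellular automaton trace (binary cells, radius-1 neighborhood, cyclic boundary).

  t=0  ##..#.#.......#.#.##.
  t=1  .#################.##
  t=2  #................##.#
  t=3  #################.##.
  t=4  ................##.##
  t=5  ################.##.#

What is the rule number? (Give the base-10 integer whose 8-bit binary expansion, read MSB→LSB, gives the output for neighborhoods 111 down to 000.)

  [7] ### => .  t=1,i=2
  [6] ##. => #  t=0,i=1
  [5] #.# => #  t=0,i=5
  [4] #.. => #  t=0,i=2
  [3] .## => .  t=0,i=0
  [2] .#. => #  t=0,i=4
  [1] ..# => #  t=0,i=3
  [0] ... => #  t=0,i=8
  bits 01110111 = 119

119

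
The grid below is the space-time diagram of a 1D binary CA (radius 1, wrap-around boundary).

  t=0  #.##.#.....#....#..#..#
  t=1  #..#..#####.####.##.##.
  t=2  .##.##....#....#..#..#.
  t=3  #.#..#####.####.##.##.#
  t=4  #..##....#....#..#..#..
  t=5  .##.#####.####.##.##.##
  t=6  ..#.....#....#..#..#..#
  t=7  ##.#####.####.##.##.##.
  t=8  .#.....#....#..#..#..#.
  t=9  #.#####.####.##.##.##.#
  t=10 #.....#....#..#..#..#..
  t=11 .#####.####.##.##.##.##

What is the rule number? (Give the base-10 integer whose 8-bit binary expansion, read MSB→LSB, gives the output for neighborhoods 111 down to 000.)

  ###|.  b7=0 t=1,i=7
  ##.|#  b6=1 t=0,i=0
  #.#|.  b5=0 t=0,i=1
  #..|#  b4=1 t=0,i=6
  .##|.  b3=0 t=0,i=2
  .#.|.  b2=0 t=0,i=5
  ..#|#  b1=1 t=0,i=10
  ...|#  b0=1 t=0,i=7
  bits 01010011 = 83

83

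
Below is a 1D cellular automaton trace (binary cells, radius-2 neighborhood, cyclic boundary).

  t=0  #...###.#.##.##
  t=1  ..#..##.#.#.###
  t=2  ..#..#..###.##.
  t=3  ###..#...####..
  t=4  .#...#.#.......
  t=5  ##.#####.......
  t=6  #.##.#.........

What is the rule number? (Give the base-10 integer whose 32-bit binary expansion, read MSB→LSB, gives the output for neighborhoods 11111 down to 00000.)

2834449524

  [31] ##### => #  t=5,i=5
  [30] ####. => .  t=3,i=11
  [29] ###.# => #  t=0,i=6
  [28] ###.. => .  t=0,i=0
  [27] ##.## => #  t=0,i=12
  [26] ##.#. => .  t=0,i=7
  [25] ##..# => .  t=1,i=0
  [24] ##... => .  t=0,i=1
  [23] #.### => #  t=0,i=13
  [22] #.##. => #  t=0,i=10
  [21] #.#.# => #  t=0,i=8
  [20] #.#.. => #  t=4,i=7
  [19] #..## => .  t=1,i=4
  [18] #..#. => .  t=1,i=1
  [17] #...# => #  t=0,i=2
  [16] #.... => .  t=4,i=9
  [15] .#### => .  t=3,i=10
  [14] .###. => #  t=0,i=5
  [13] .##.# => .  t=0,i=11
  [12] .##.. => .  t=2,i=13
  [11] .#.## => .  t=0,i=9
  [10] .#.#. => #  t=1,i=9
  [9] .#..# => .  t=1,i=3
  [8] .#... => .  t=3,i=6
  [7] ..### => .  t=0,i=4
  [6] ..##. => #  t=1,i=5
  [5] ..#.# => #  t=4,i=5
  [4] ..#.. => #  t=1,i=2
  [3] ...## => .  t=0,i=3
  [2] ...#. => #  t=2,i=1
  [1] ....# => .  t=4,i=14
  [0] ..... => .  t=4,i=10
  bits 10101000111100100100010001110100 = 2834449524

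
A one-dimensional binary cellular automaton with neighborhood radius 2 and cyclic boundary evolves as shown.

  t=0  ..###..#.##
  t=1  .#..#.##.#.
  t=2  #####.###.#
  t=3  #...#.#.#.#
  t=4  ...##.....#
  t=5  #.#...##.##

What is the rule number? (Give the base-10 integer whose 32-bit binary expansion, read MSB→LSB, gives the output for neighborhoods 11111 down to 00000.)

885891901

  #####|.  b31=0 t=2,i=1
  ####.|.  b30=0 t=2,i=3
  ###.#|#  b29=1 t=2,i=4
  ###..|#  b28=1 t=0,i=4
  ##.##|.  b27=0 t=2,i=5
  ##.#.|#  b26=1 t=1,i=8
  ##..#|.  b25=0 t=0,i=0
  ##...|.  b24=0 t=3,i=1
  #.###|#  b23=1 t=2,i=6
  #.##.|#  b22=1 t=0,i=9
  #.#.#|.  b21=0 t=3,i=6
  #.#..|.  b20=0 t=1,i=9
  #..##|#  b19=1 t=0,i=1
  #..#.|#  b18=1 t=0,i=6
  #...#|.  b17=0 t=3,i=2
  #....|#  b16=1 t=4,i=6
  .####|#  b15=1 t=2,i=0
  .###.|.  b14=0 t=0,i=3
  .##.#|#  b13=1 t=1,i=7
  .##..|.  b12=0 t=0,i=10
  .#.##|.  b11=0 t=0,i=8
  .#.#.|.  b10=0 t=3,i=5
  .#..#|#  b9=1 t=1,i=2
  .#...|#  b8=1 t=4,i=0
  ..###|.  b7=0 t=0,i=2
  ..##.|.  b6=0 t=4,i=3
  ..#.#|#  b5=1 t=0,i=7
  ..#..|#  b4=1 t=1,i=1
  ...##|#  b3=1 t=4,i=2
  ...#.|#  b2=1 t=3,i=3
  ....#|.  b1=0 t=4,i=8
  .....|#  b0=1 t=4,i=7
  bits 00110100110011011010001100111101 = 885891901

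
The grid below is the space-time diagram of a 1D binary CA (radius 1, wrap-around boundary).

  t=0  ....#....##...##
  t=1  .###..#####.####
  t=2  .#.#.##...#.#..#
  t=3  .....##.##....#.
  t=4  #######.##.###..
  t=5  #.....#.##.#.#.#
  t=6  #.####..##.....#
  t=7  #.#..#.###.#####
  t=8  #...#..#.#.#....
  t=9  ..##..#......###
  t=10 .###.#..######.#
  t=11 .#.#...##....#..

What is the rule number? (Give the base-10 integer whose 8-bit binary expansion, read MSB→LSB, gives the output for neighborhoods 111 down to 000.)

75

  ### -> .   bit 7 = 0  t=1,i=2
  ##. -> #   bit 6 = 1  t=0,i=10
  #.# -> .   bit 5 = 0  t=1,i=0
  #.. -> .   bit 4 = 0  t=0,i=0
  .## -> #   bit 3 = 1  t=0,i=9
  .#. -> .   bit 2 = 0  t=0,i=4
  ..# -> #   bit 1 = 1  t=0,i=3
  ... -> #   bit 0 = 1  t=0,i=1
  bits 01001011 = 75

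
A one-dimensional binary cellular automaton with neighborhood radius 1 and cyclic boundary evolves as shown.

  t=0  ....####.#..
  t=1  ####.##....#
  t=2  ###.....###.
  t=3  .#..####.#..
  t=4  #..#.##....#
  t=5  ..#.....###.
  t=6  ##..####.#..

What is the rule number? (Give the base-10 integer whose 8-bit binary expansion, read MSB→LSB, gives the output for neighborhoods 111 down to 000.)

  ### -> #   bit 7 = 1  t=0,i=5
  ##. -> .   bit 6 = 0  t=0,i=7
  #.# -> .   bit 5 = 0  t=0,i=8
  #.. -> .   bit 4 = 0  t=0,i=10
  .## -> .   bit 3 = 0  t=0,i=4
  .#. -> .   bit 2 = 0  t=0,i=9
  ..# -> #   bit 1 = 1  t=0,i=3
  ... -> #   bit 0 = 1  t=0,i=0
  bits 10000011 = 131

131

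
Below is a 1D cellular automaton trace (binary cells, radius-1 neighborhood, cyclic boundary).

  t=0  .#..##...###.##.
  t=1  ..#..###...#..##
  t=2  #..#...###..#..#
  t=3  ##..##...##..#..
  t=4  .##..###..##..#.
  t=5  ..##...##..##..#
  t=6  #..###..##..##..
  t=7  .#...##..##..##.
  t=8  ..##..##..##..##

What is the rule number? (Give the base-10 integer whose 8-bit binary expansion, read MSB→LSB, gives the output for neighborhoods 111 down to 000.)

  [7] ### => .  t=0,i=10
  [6] ##. => #  t=0,i=5
  [5] #.# => .  t=0,i=12
  [4] #.. => #  t=0,i=2
  [3] .## => .  t=0,i=4
  [2] .#. => .  t=0,i=1
  [1] ..# => .  t=0,i=0
  [0] ... => #  t=0,i=7
  bits 01010001 = 81

81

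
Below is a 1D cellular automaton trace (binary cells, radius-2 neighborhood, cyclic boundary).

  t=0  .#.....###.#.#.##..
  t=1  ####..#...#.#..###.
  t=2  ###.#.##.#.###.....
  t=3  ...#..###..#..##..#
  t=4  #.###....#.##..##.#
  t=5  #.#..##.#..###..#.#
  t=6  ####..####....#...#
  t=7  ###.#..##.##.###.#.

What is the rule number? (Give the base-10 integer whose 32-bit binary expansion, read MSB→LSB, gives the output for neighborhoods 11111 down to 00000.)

  ##### -> #   bit 31 = 1  t=6,i=1
  ####. -> #   bit 30 = 1  t=1,i=2
  ###.# -> .   bit 29 = 0  t=0,i=9
  ###.. -> .   bit 28 = 0  t=1,i=3
  ##.## -> .   bit 27 = 0  t=1,i=18
  ##.#. -> #   bit 26 = 1  t=0,i=10
  ##..# -> #   bit 25 = 1  t=1,i=4
  ##... -> #   bit 24 = 1  t=0,i=17
  #.### -> #   bit 23 = 1  t=1,i=0
  #.##. -> #   bit 22 = 1  t=0,i=15
  #.#.# -> .   bit 21 = 0  t=0,i=11
  #.#.. -> #   bit 20 = 1  t=1,i=12
  #..## -> .   bit 19 = 0  t=1,i=14
  #..#. -> .   bit 18 = 0  t=1,i=5
  #...# -> .   bit 17 = 0  t=0,i=18
  #.... -> #   bit 16 = 1  t=0,i=3
  .#### -> #   bit 15 = 1  t=1,i=1
  .###. -> .   bit 14 = 0  t=0,i=8
  .##.# -> #   bit 13 = 1  t=2,i=7
  .##.. -> #   bit 12 = 1  t=0,i=16
  .#.## -> .   bit 11 = 0  t=0,i=14
  .#.#. -> #   bit 10 = 1  t=0,i=12
  .#..# -> #   bit 9 = 1  t=1,i=13
  .#... -> #   bit 8 = 1  t=0,i=2
  ..### -> .   bit 7 = 0  t=0,i=7
  ..##. -> .   bit 6 = 0  t=3,i=14
  ..#.# -> .   bit 5 = 0  t=1,i=10
  ..#.. -> #   bit 4 = 1  t=0,i=1
  ...## -> #   bit 3 = 1  t=0,i=6
  ...#. -> #   bit 2 = 1  t=0,i=0
  ....# -> .   bit 1 = 0  t=0,i=5
  ..... -> .   bit 0 = 0  t=0,i=4
  bits 11000111110100011011011100011100 = 3352409884

3352409884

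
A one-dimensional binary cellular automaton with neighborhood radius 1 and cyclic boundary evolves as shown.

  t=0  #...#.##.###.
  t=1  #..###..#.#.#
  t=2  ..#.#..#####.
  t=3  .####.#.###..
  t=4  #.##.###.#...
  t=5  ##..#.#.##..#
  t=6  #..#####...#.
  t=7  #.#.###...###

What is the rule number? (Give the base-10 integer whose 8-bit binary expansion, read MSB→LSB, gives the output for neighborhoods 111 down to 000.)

166

  ### -> #   bit 7 = 1  t=0,i=10
  ##. -> .   bit 6 = 0  t=0,i=7
  #.# -> #   bit 5 = 1  t=0,i=5
  #.. -> .   bit 4 = 0  t=0,i=1
  .## -> .   bit 3 = 0  t=0,i=6
  .#. -> #   bit 2 = 1  t=0,i=0
  ..# -> #   bit 1 = 1  t=0,i=3
  ... -> .   bit 0 = 0  t=0,i=2
  bits 10100110 = 166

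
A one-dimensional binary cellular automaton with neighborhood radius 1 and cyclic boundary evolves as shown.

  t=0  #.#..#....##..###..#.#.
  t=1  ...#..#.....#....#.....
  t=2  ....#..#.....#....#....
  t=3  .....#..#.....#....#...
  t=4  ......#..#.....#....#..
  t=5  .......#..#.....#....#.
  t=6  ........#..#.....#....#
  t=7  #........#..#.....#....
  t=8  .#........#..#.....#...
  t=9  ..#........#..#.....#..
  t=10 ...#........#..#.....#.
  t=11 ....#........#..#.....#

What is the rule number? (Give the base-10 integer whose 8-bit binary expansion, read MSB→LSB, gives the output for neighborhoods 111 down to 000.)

16

  ###|.  b7=0 t=0,i=15
  ##.|.  b6=0 t=0,i=11
  #.#|.  b5=0 t=0,i=1
  #..|#  b4=1 t=0,i=3
  .##|.  b3=0 t=0,i=10
  .#.|.  b2=0 t=0,i=0
  ..#|.  b1=0 t=0,i=4
  ...|.  b0=0 t=0,i=7
  bits 00010000 = 16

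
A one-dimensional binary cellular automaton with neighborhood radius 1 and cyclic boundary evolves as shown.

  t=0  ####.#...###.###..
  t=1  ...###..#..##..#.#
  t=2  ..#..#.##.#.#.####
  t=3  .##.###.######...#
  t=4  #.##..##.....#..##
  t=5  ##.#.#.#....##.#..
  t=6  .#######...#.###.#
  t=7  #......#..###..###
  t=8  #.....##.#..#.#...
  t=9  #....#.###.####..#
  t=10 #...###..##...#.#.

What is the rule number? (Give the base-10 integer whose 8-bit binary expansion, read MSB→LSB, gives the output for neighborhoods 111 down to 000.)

  ### -> .   bit 7 = 0  t=0,i=1
  ##. -> #   bit 6 = 1  t=0,i=3
  #.# -> #   bit 5 = 1  t=0,i=4
  #.. -> .   bit 4 = 0  t=0,i=6
  .## -> .   bit 3 = 0  t=0,i=0
  .#. -> #   bit 2 = 1  t=0,i=5
  ..# -> #   bit 1 = 1  t=0,i=8
  ... -> .   bit 0 = 0  t=0,i=7
  bits 01100110 = 102

102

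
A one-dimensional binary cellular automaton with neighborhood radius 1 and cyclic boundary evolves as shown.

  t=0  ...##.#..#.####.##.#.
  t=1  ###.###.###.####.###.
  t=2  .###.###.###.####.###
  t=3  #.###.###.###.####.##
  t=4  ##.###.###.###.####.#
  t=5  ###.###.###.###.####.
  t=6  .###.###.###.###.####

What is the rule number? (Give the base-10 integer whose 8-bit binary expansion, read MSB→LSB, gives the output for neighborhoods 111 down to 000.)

  [7] ### => #  t=0,i=12
  [6] ##. => #  t=0,i=4
  [5] #.# => #  t=0,i=5
  [4] #.. => .  t=0,i=7
  [3] .## => .  t=0,i=3
  [2] .#. => #  t=0,i=6
  [1] ..# => #  t=0,i=2
  [0] ... => #  t=0,i=0
  bits 11100111 = 231

231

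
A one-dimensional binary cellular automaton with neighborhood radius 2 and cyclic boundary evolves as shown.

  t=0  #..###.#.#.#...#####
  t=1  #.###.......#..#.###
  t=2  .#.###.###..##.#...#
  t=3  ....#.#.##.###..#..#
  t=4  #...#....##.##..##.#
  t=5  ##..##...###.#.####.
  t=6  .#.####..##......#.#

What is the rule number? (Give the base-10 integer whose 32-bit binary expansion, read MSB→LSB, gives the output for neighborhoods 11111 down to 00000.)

3641209841

  [31] ##### => #  t=0,i=17
  [30] ####. => #  t=0,i=19
  [29] ###.# => .  t=0,i=5
  [28] ###.. => #  t=0,i=0
  [27] ##.## => #  t=1,i=1
  [26] ##.#. => .  t=0,i=6
  [25] ##..# => .  t=0,i=1
  [24] ##... => #  t=1,i=5
  [23] #.### => .  t=1,i=2
  [22] #.##. => .  t=3,i=8
  [21] #.#.# => .  t=0,i=7
  [20] #.#.. => .  t=0,i=11
  [19] #..## => #  t=0,i=2
  [18] #..#. => .  t=1,i=14
  [17] #...# => .  t=0,i=13
  [16] #.... => .  t=1,i=6
  [15] .#### => .  t=0,i=16
  [14] .###. => #  t=0,i=4
  [13] .##.# => #  t=2,i=13
  [12] .##.. => #  t=4,i=0
  [11] .#.## => .  t=1,i=16
  [10] .#.#. => .  t=0,i=8
  [9] .#..# => #  t=1,i=13
  [8] .#... => #  t=0,i=12
  [7] ..### => #  t=0,i=3
  [6] ..##. => #  t=2,i=12
  [5] ..#.# => #  t=1,i=15
  [4] ..#.. => #  t=1,i=12
  [3] ...## => .  t=0,i=14
  [2] ...#. => .  t=1,i=11
  [1] ....# => .  t=1,i=10
  [0] ..... => #  t=1,i=7
  bits 11011001000010000111001111110001 = 3641209841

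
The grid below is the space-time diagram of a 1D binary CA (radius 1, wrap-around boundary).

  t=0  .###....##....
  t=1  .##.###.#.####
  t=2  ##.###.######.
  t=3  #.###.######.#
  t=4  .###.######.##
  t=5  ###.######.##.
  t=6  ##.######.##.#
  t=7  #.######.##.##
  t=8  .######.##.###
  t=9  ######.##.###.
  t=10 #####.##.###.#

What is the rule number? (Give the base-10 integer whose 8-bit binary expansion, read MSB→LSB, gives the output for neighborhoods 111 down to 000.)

  ### -> #   bit 7 = 1  t=0,i=2
  ##. -> .   bit 6 = 0  t=0,i=3
  #.# -> #   bit 5 = 1  t=1,i=0
  #.. -> #   bit 4 = 1  t=0,i=4
  .## -> #   bit 3 = 1  t=0,i=1
  .#. -> #   bit 2 = 1  t=1,i=8
  ..# -> .   bit 1 = 0  t=0,i=0
  ... -> #   bit 0 = 1  t=0,i=5
  bits 10111101 = 189

189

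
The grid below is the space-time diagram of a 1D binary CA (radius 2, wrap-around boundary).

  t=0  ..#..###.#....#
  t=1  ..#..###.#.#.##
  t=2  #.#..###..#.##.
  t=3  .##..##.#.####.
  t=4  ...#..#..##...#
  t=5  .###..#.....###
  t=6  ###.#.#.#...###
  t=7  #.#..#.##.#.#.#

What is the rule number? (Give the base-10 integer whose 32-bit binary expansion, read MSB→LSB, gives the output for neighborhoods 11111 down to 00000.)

  nb #####: next=#  (t=6,i=0, bit31=1)
  nb ####.: next=.  (t=3,i=12, bit30=0)
  nb ###.#: next=#  (t=0,i=7, bit29=1)
  nb ###..: next=.  (t=2,i=7, bit28=0)
  nb ##.##: next=#  (t=5,i=0, bit27=1)
  nb ##.#.: next=.  (t=0,i=8, bit26=0)
  nb ##..#: next=#  (t=1,i=0, bit25=1)
  nb ##...: next=.  (t=4,i=11, bit24=0)
  nb #.###: next=#  (t=3,i=10, bit23=1)
  nb #.##.: next=#  (t=1,i=13, bit22=1)
  nb #.#.#: next=.  (t=1,i=9, bit21=0)
  nb #.#..: next=#  (t=0,i=9, bit20=1)
  nb #..##: next=.  (t=0,i=4, bit19=0)
  nb #..#.: next=.  (t=0,i=1, bit18=0)
  nb #...#: next=#  (t=4,i=1, bit17=1)
  nb #....: next=#  (t=0,i=11, bit16=1)
  nb .####: next=.  (t=3,i=11, bit15=0)
  nb .###.: next=#  (t=0,i=6, bit14=1)
  nb .##.#: next=#  (t=2,i=13, bit13=1)
  nb .##..: next=.  (t=1,i=14, bit12=0)
  nb .#.##: next=#  (t=1,i=12, bit11=1)
  nb .#.#.: next=#  (t=1,i=10, bit10=1)
  nb .#..#: next=.  (t=0,i=0, bit9=0)
  nb .#...: next=.  (t=0,i=10, bit8=0)
  nb ..###: next=#  (t=0,i=5, bit7=1)
  nb ..##.: next=.  (t=3,i=1, bit6=0)
  nb ..#.#: next=#  (t=2,i=10, bit5=1)
  nb ..#..: next=#  (t=0,i=2, bit4=1)
  nb ...##: next=.  (t=5,i=11, bit3=0)
  nb ...#.: next=#  (t=0,i=13, bit2=1)
  nb ....#: next=.  (t=0,i=12, bit1=0)
  nb .....: next=.  (t=5,i=9, bit0=0)
  bits 10101010110100110110110010110100 = 2865982644

2865982644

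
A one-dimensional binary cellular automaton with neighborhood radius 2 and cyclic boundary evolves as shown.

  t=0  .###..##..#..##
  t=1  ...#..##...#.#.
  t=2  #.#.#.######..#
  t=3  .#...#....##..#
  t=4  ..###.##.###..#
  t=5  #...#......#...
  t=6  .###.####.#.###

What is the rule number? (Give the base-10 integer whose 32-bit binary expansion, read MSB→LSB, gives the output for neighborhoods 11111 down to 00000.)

  [31] ##### => .  t=2,i=8
  [30] ####. => #  t=2,i=10
  [29] ###.# => #  t=4,i=4
  [28] ###.. => #  t=0,i=3
  [27] ##.## => .  t=0,i=0
  [26] ##.#. => #  t=2,i=1
  [25] ##..# => .  t=0,i=4
  [24] ##... => #  t=1,i=8
  [23] #.### => .  t=0,i=1
  [22] #.##. => .  t=4,i=6
  [21] #.#.# => .  t=2,i=2
  [20] #.#.. => .  t=1,i=13
  [19] #..## => .  t=0,i=5
  [18] #..#. => .  t=0,i=9
  [17] #...# => #  t=1,i=9
  [16] #.... => #  t=1,i=0
  [15] .#### => .  t=2,i=7
  [14] .###. => .  t=0,i=2
  [13] .##.# => .  t=0,i=14
  [12] .##.. => #  t=0,i=7
  [11] .#.## => #  t=2,i=5
  [10] .#.#. => .  t=1,i=12
  [9] .#..# => #  t=0,i=11
  [8] .#... => #  t=1,i=14
  [7] ..### => .  t=4,i=2
  [6] ..##. => #  t=0,i=6
  [5] ..#.# => #  t=1,i=11
  [4] ..#.. => .  t=0,i=10
  [3] ...## => #  t=3,i=9
  [2] ...#. => #  t=1,i=2
  [1] ....# => .  t=1,i=1
  [0] ..... => #  t=5,i=7
  bits 01110101000000110001101101101101 = 1963137901

1963137901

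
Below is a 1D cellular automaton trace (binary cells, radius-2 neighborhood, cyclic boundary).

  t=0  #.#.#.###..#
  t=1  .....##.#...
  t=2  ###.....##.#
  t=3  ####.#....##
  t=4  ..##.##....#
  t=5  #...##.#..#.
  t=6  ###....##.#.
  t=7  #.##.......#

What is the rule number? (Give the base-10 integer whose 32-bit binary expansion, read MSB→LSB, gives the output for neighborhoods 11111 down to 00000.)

2043841317

  ##### -> .   bit 31 = 0  t=3,i=0
  ####. -> #   bit 30 = 1  t=2,i=1
  ###.# -> #   bit 29 = 1  t=3,i=3
  ###.. -> #   bit 28 = 1  t=0,i=8
  ##.## -> #   bit 27 = 1  t=2,i=10
  ##.#. -> .   bit 26 = 0  t=0,i=1
  ##..# -> .   bit 25 = 0  t=0,i=9
  ##... -> #   bit 24 = 1  t=2,i=3
  #.### -> #   bit 23 = 1  t=0,i=6
  #.##. -> #   bit 22 = 1  t=4,i=5
  #.#.# -> .   bit 21 = 0  t=0,i=2
  #.#.. -> #   bit 20 = 1  t=1,i=8
  #..## -> .   bit 19 = 0  t=0,i=10
  #..#. -> .   bit 18 = 0  t=5,i=9
  #...# -> #   bit 17 = 1  t=5,i=2
  #.... -> .   bit 16 = 0  t=1,i=10
  .#### -> #   bit 15 = 1  t=2,i=0
  .###. -> .   bit 14 = 0  t=0,i=7
  .##.# -> .   bit 13 = 0  t=0,i=0
  .##.. -> .   bit 12 = 0  t=4,i=6
  .#.## -> #   bit 11 = 1  t=0,i=5
  .#.#. -> .   bit 10 = 0  t=0,i=3
  .#..# -> #   bit 9 = 1  t=4,i=0
  .#... -> #   bit 8 = 1  t=1,i=9
  ..### -> .   bit 7 = 0  t=3,i=10
  ..##. -> .   bit 6 = 0  t=0,i=11
  ..#.# -> #   bit 5 = 1  t=5,i=10
  ..#.. -> .   bit 4 = 0  t=4,i=11
  ...## -> .   bit 3 = 0  t=1,i=4
  ...#. -> #   bit 2 = 1  t=4,i=10
  ....# -> .   bit 1 = 0  t=1,i=3
  ..... -> #   bit 0 = 1  t=1,i=0
  bits 01111001110100101000101100100101 = 2043841317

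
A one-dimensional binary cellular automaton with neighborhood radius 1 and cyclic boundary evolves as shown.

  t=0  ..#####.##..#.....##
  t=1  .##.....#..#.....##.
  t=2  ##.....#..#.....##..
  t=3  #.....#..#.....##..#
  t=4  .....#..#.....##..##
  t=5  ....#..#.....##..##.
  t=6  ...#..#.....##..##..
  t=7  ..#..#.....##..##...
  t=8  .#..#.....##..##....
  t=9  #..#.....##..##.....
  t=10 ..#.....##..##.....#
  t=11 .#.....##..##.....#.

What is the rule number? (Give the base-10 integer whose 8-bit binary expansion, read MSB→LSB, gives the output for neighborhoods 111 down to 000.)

10

  [7] ### => .  t=0,i=3
  [6] ##. => .  t=0,i=6
  [5] #.# => .  t=0,i=7
  [4] #.. => .  t=0,i=0
  [3] .## => #  t=0,i=2
  [2] .#. => .  t=0,i=12
  [1] ..# => #  t=0,i=1
  [0] ... => .  t=0,i=14
  bits 00001010 = 10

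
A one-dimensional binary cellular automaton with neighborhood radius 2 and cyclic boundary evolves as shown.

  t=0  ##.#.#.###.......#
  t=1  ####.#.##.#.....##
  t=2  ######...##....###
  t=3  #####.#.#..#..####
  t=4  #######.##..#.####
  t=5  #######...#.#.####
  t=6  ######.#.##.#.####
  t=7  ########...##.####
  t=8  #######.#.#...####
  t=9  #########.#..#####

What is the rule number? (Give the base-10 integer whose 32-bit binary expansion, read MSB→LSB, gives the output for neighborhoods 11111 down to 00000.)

  #####|#  b31=1 t=1,i=0
  ####.|#  b30=1 t=1,i=2
  ###.#|#  b29=1 t=0,i=1
  ###..|.  b28=0 t=0,i=9
  ##.##|.  b27=0 t=4,i=7
  ##.#.|#  b26=1 t=0,i=2
  ##..#|#  b25=1 t=4,i=10
  ##...|#  b24=1 t=0,i=10
  #.###|#  b23=1 t=0,i=7
  #.##.|.  b22=0 t=1,i=7
  #.#.#|#  b21=1 t=0,i=3
  #.#..|#  b20=1 t=1,i=10
  #..##|.  b19=0 t=3,i=13
  #..#.|.  b18=0 t=3,i=10
  #...#|.  b17=0 t=2,i=7
  #....|.  b16=0 t=0,i=11
  .####|#  b15=1 t=1,i=17
  .###.|#  b14=1 t=0,i=0
  .##.#|.  b13=0 t=1,i=8
  .##..|.  b12=0 t=2,i=10
  .#.##|.  b11=0 t=0,i=6
  .#.#.|.  b10=0 t=0,i=4
  .#..#|#  b9=1 t=3,i=9
  .#...|.  b8=0 t=1,i=11
  ..###|#  b7=1 t=0,i=17
  ..##.|.  b6=0 t=2,i=9
  ..#.#|#  b5=1 t=4,i=12
  ..#..|.  b4=0 t=3,i=11
  ...##|#  b3=1 t=0,i=16
  ...#.|#  b2=1 t=5,i=9
  ....#|.  b1=0 t=0,i=15
  .....|.  b0=0 t=0,i=12
  bits 11100111101100001100001010101100 = 3887121068

3887121068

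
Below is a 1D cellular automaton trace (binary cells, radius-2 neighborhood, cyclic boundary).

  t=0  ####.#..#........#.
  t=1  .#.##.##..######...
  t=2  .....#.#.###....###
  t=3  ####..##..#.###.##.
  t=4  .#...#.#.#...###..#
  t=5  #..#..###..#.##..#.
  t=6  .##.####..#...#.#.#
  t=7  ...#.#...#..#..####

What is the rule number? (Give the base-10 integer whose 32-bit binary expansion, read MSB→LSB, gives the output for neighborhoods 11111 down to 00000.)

  nb #####: next=.  (t=1,i=12, bit31=0)
  nb ####.: next=.  (t=0,i=2, bit30=0)
  nb ###.#: next=#  (t=0,i=3, bit29=1)
  nb ###..: next=.  (t=1,i=15, bit28=0)
  nb ##.##: next=#  (t=1,i=5, bit27=1)
  nb ##.#.: next=#  (t=0,i=4, bit26=1)
  nb ##..#: next=.  (t=1,i=8, bit25=0)
  nb ##...: next=#  (t=1,i=16, bit24=1)
  nb #.###: next=.  (t=0,i=0, bit23=0)
  nb #.##.: next=.  (t=1,i=3, bit22=0)
  nb #.#.#: next=#  (t=2,i=7, bit21=1)
  nb #.#..: next=.  (t=0,i=5, bit20=0)
  nb #..##: next=#  (t=1,i=9, bit19=1)
  nb #..#.: next=#  (t=0,i=7, bit18=1)
  nb #...#: next=#  (t=4,i=3, bit17=1)
  nb #....: next=#  (t=0,i=10, bit16=1)
  nb .####: next=#  (t=0,i=1, bit15=1)
  nb .###.: next=#  (t=2,i=10, bit14=1)
  nb .##.#: next=.  (t=1,i=4, bit13=0)
  nb .##..: next=#  (t=1,i=7, bit12=1)
  nb .#.##: next=.  (t=0,i=18, bit11=0)
  nb .#.#.: next=#  (t=2,i=6, bit10=1)
  nb .#..#: next=#  (t=0,i=6, bit9=1)
  nb .#...: next=.  (t=0,i=9, bit8=0)
  nb ..###: next=#  (t=1,i=10, bit7=1)
  nb ..##.: next=.  (t=3,i=6, bit6=0)
  nb ..#.#: next=.  (t=0,i=17, bit5=0)
  nb ..#..: next=.  (t=0,i=8, bit4=0)
  nb ...##: next=.  (t=2,i=15, bit3=0)
  nb ...#.: next=.  (t=0,i=16, bit2=0)
  nb ....#: next=#  (t=0,i=15, bit1=1)
  nb .....: next=#  (t=0,i=11, bit0=1)
  bits 00101101001011111101011010000011 = 758109827

758109827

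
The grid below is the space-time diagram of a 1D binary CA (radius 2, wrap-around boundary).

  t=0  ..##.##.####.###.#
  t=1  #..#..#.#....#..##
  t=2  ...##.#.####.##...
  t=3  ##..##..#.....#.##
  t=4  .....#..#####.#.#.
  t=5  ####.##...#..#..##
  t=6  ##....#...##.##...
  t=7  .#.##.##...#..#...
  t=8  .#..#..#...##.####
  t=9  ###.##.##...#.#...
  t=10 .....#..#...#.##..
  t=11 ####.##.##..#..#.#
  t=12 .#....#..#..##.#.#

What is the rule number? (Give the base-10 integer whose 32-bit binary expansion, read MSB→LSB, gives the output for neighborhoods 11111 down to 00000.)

2224108339

  nb #####: next=#  (t=4,i=10, bit31=1)
  nb ####.: next=.  (t=0,i=10, bit30=0)
  nb ###.#: next=.  (t=0,i=11, bit29=0)
  nb ###..: next=.  (t=1,i=0, bit28=0)
  nb ##.##: next=.  (t=0,i=4, bit27=0)
  nb ##.#.: next=#  (t=0,i=16, bit26=1)
  nb ##..#: next=.  (t=1,i=1, bit25=0)
  nb ##...: next=.  (t=2,i=15, bit24=0)
  nb #.###: next=#  (t=0,i=8, bit23=1)
  nb #.##.: next=.  (t=0,i=5, bit22=0)
  nb #.#.#: next=.  (t=2,i=6, bit21=0)
  nb #.#..: next=#  (t=0,i=17, bit20=1)
  nb #..##: next=.  (t=0,i=1, bit19=0)
  nb #..#.: next=.  (t=1,i=2, bit18=0)
  nb #...#: next=.  (t=5,i=8, bit17=0)
  nb #....: next=#  (t=1,i=10, bit16=1)
  nb .####: next=.  (t=0,i=9, bit15=0)
  nb .###.: next=.  (t=0,i=14, bit14=0)
  nb .##.#: next=#  (t=0,i=3, bit13=1)
  nb .##..: next=#  (t=2,i=14, bit12=1)
  nb .#.##: next=.  (t=2,i=7, bit11=0)
  nb .#.#.: next=.  (t=1,i=7, bit10=0)
  nb .#..#: next=#  (t=0,i=0, bit9=1)
  nb .#...: next=#  (t=1,i=9, bit8=1)
  nb ..###: next=.  (t=1,i=16, bit7=0)
  nb ..##.: next=.  (t=0,i=2, bit6=0)
  nb ..#.#: next=#  (t=1,i=6, bit5=1)
  nb ..#..: next=#  (t=1,i=3, bit4=1)
  nb ...##: next=.  (t=2,i=2, bit3=0)
  nb ...#.: next=.  (t=1,i=12, bit2=0)
  nb ....#: next=#  (t=1,i=11, bit1=1)
  nb .....: next=#  (t=2,i=0, bit0=1)
  bits 10000100100100010011001100110011 = 2224108339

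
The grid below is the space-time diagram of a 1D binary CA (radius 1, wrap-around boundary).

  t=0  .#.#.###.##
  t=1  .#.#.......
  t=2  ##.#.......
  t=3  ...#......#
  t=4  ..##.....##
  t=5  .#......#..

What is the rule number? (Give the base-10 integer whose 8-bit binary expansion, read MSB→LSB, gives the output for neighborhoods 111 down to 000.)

6

  ###|.  b7=0 t=0,i=6
  ##.|.  b6=0 t=0,i=7
  #.#|.  b5=0 t=0,i=0
  #..|.  b4=0 t=1,i=4
  .##|.  b3=0 t=0,i=5
  .#.|#  b2=1 t=0,i=1
  ..#|#  b1=1 t=1,i=0
  ...|.  b0=0 t=1,i=5
  bits 00000110 = 6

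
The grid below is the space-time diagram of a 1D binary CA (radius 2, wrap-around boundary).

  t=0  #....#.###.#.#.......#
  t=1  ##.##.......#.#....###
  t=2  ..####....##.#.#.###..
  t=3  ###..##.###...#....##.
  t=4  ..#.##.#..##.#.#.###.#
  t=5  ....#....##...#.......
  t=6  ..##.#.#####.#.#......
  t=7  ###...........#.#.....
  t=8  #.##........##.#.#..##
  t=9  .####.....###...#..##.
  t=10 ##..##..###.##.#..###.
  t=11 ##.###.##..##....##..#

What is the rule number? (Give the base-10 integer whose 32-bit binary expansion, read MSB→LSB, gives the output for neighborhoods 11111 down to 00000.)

424154574

  [31] ##### => .  t=1,i=21
  [30] ####. => .  t=1,i=0
  [29] ###.# => .  t=0,i=9
  [28] ###.. => #  t=2,i=5
  [27] ##.## => #  t=1,i=2
  [26] ##.#. => .  t=0,i=10
  [25] ##..# => .  t=3,i=3
  [24] ##... => #  t=0,i=1
  [23] #.### => .  t=0,i=7
  [22] #.##. => #  t=1,i=3
  [21] #.#.# => .  t=0,i=11
  [20] #.#.. => .  t=0,i=13
  [19] #..## => #  t=3,i=4
  [18] #..#. => .  t=4,i=1
  [17] #...# => .  t=3,i=12
  [16] #.... => .  t=0,i=2
  [15] .#### => .  t=1,i=20
  [14] .###. => .  t=0,i=8
  [13] .##.# => .  t=2,i=11
  [12] .##.. => #  t=0,i=0
  [11] .#.## => .  t=0,i=6
  [10] .#.#. => #  t=0,i=12
  [9] .#..# => .  t=4,i=0
  [8] .#... => #  t=0,i=14
  [7] ..### => #  t=1,i=19
  [6] ..##. => #  t=0,i=21
  [5] ..#.# => .  t=0,i=5
  [4] ..#.. => .  t=3,i=14
  [3] ...## => #  t=0,i=20
  [2] ...#. => #  t=0,i=4
  [1] ....# => #  t=0,i=3
  [0] ..... => .  t=0,i=16
  bits 00011001010010000001010111001110 = 424154574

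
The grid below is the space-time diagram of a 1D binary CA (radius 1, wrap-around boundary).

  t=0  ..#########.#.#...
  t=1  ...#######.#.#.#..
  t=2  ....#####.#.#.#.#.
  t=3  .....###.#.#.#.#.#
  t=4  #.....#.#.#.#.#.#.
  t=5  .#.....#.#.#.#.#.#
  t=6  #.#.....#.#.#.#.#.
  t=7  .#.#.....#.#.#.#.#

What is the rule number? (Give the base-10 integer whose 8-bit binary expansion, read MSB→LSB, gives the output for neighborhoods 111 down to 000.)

176

  ###|#  b7=1 t=0,i=3
  ##.|.  b6=0 t=0,i=10
  #.#|#  b5=1 t=0,i=11
  #..|#  b4=1 t=0,i=15
  .##|.  b3=0 t=0,i=2
  .#.|.  b2=0 t=0,i=12
  ..#|.  b1=0 t=0,i=1
  ...|.  b0=0 t=0,i=0
  bits 10110000 = 176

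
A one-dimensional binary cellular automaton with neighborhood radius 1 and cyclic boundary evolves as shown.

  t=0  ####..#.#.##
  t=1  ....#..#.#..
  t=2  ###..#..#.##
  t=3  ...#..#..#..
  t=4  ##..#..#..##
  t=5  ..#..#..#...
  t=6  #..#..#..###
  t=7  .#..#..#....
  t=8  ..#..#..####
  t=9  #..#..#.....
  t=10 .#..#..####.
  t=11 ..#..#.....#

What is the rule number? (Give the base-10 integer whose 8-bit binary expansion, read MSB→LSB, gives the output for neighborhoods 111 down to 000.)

49

  ### -> .   bit 7 = 0  t=0,i=0
  ##. -> .   bit 6 = 0  t=0,i=3
  #.# -> #   bit 5 = 1  t=0,i=7
  #.. -> #   bit 4 = 1  t=0,i=4
  .## -> .   bit 3 = 0  t=0,i=10
  .#. -> .   bit 2 = 0  t=0,i=6
  ..# -> .   bit 1 = 0  t=0,i=5
  ... -> #   bit 0 = 1  t=1,i=0
  bits 00110001 = 49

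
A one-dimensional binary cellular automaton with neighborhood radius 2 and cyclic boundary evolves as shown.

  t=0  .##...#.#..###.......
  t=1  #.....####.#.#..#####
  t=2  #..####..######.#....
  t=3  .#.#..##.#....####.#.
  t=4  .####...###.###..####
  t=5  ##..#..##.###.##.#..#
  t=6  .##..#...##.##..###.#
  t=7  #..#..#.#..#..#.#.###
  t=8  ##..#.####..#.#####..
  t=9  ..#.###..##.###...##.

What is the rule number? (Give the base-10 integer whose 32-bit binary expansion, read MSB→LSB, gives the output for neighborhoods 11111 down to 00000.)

  nb #####: next=.  (t=1,i=18, bit31=0)
  nb ####.: next=.  (t=1,i=8, bit30=0)
  nb ###.#: next=#  (t=1,i=9, bit29=1)
  nb ###..: next=#  (t=0,i=13, bit28=1)
  nb ##.##: next=#  (t=4,i=0, bit27=1)
  nb ##.#.: next=#  (t=1,i=10, bit26=1)
  nb ##..#: next=#  (t=2,i=7, bit25=1)
  nb ##...: next=.  (t=0,i=3, bit24=0)
  nb #.###: next=#  (t=4,i=1, bit23=1)
  nb #.##.: next=.  (t=5,i=14, bit22=0)
  nb #.#.#: next=#  (t=1,i=11, bit21=1)
  nb #.#..: next=#  (t=0,i=8, bit20=1)
  nb #..##: next=.  (t=0,i=10, bit19=0)
  nb #..#.: next=.  (t=3,i=0, bit18=0)
  nb #...#: next=.  (t=0,i=4, bit17=0)
  nb #....: next=.  (t=0,i=15, bit16=0)
  nb .####: next=.  (t=1,i=7, bit15=0)
  nb .###.: next=.  (t=0,i=12, bit14=0)
  nb .##.#: next=.  (t=3,i=7, bit13=0)
  nb .##..: next=.  (t=0,i=2, bit12=0)
  nb .#.##: next=#  (t=6,i=0, bit11=1)
  nb .#.#.: next=#  (t=0,i=7, bit10=1)
  nb .#..#: next=#  (t=0,i=9, bit9=1)
  nb .#...: next=#  (t=2,i=17, bit8=1)
  nb ..###: next=#  (t=0,i=11, bit7=1)
  nb ..##.: next=.  (t=0,i=1, bit6=0)
  nb ..#.#: next=#  (t=0,i=6, bit5=1)
  nb ..#..: next=.  (t=2,i=0, bit4=0)
  nb ...##: next=#  (t=0,i=0, bit3=1)
  nb ...#.: next=.  (t=0,i=5, bit2=0)
  nb ....#: next=#  (t=0,i=20, bit1=1)
  nb .....: next=#  (t=0,i=16, bit0=1)
  bits 00111110101100000000111110101011 = 1051725739

1051725739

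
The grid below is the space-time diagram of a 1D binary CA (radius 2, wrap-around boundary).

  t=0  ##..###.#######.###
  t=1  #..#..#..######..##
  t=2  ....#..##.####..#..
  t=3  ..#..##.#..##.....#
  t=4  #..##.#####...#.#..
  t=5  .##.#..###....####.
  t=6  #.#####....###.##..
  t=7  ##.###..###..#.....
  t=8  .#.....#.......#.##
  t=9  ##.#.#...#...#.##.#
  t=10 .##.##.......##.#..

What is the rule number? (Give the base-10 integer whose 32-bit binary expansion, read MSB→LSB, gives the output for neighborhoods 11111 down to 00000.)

  nb #####: next=#  (t=0,i=10, bit31=1)
  nb ####.: next=#  (t=0,i=0, bit30=1)
  nb ###.#: next=#  (t=0,i=6, bit29=1)
  nb ###..: next=.  (t=0,i=1, bit28=0)
  nb ##.##: next=.  (t=0,i=7, bit27=0)
  nb ##.#.: next=#  (t=3,i=7, bit26=1)
  nb ##..#: next=.  (t=0,i=2, bit25=0)
  nb ##...: next=.  (t=3,i=13, bit24=0)
  nb #.###: next=.  (t=0,i=8, bit23=0)
  nb #.##.: next=.  (t=6,i=15, bit22=0)
  nb #.#.#: next=.  (t=9,i=3, bit21=0)
  nb #.#..: next=#  (t=3,i=8, bit20=1)
  nb #..##: next=#  (t=0,i=3, bit19=1)
  nb #..#.: next=.  (t=1,i=2, bit18=0)
  nb #...#: next=.  (t=4,i=12, bit17=0)
  nb #....: next=#  (t=2,i=18, bit16=1)
  nb .####: next=#  (t=0,i=9, bit15=1)
  nb .###.: next=.  (t=0,i=5, bit14=0)
  nb .##.#: next=#  (t=2,i=8, bit13=1)
  nb .##..: next=.  (t=3,i=12, bit12=0)
  nb .#.##: next=#  (t=6,i=1, bit11=1)
  nb .#.#.: next=#  (t=4,i=15, bit10=1)
  nb .#..#: next=#  (t=1,i=4, bit9=1)
  nb .#...: next=.  (t=2,i=17, bit8=0)
  nb ..###: next=.  (t=0,i=4, bit7=0)
  nb ..##.: next=.  (t=2,i=7, bit6=0)
  nb ..#.#: next=#  (t=4,i=14, bit5=1)
  nb ..#..: next=.  (t=1,i=3, bit4=0)
  nb ...##: next=#  (t=5,i=13, bit3=1)
  nb ...#.: next=.  (t=2,i=3, bit2=0)
  nb ....#: next=#  (t=2,i=2, bit1=1)
  nb .....: next=.  (t=2,i=0, bit0=0)
  bits 11100100000110011010111000101010 = 3826888234

3826888234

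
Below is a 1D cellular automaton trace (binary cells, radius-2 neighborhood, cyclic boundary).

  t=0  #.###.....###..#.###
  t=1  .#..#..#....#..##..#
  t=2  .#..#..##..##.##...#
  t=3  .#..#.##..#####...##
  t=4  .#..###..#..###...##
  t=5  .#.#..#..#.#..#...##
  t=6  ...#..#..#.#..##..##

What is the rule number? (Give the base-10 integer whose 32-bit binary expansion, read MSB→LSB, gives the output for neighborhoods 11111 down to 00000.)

3629656437

  ##### -> #   bit 31 = 1  t=3,i=12
  ####. -> #   bit 30 = 1  t=0,i=19
  ###.# -> .   bit 29 = 0  t=0,i=0
  ###.. -> #   bit 28 = 1  t=0,i=4
  ##.## -> #   bit 27 = 1  t=0,i=1
  ##.#. -> .   bit 26 = 0  t=3,i=0
  ##..# -> .   bit 25 = 0  t=0,i=13
  ##... -> .   bit 24 = 0  t=0,i=5
  #.### -> .   bit 23 = 0  t=0,i=2
  #.##. -> #   bit 22 = 1  t=2,i=14
  #.#.# -> .   bit 21 = 0  t=5,i=1
  #.#.. -> #   bit 20 = 1  t=1,i=1
  #..## -> #   bit 19 = 1  t=1,i=14
  #..#. -> .   bit 18 = 0  t=0,i=14
  #...# -> .   bit 17 = 0  t=2,i=17
  #.... -> .   bit 16 = 0  t=0,i=6
  .#### -> .   bit 15 = 0  t=0,i=18
  .###. -> .   bit 14 = 0  t=0,i=3
  .##.# -> #   bit 13 = 1  t=2,i=12
  .##.. -> .   bit 12 = 0  t=1,i=16
  .#.## -> #   bit 11 = 1  t=0,i=16
  .#.#. -> .   bit 10 = 0  t=1,i=0
  .#..# -> .   bit 9 = 0  t=1,i=2
  .#... -> #   bit 8 = 1  t=1,i=8
  ..### -> .   bit 7 = 0  t=0,i=10
  ..##. -> #   bit 6 = 1  t=1,i=15
  ..#.# -> #   bit 5 = 1  t=0,i=15
  ..#.. -> #   bit 4 = 1  t=1,i=4
  ...## -> .   bit 3 = 0  t=0,i=9
  ...#. -> #   bit 2 = 1  t=1,i=11
  ....# -> .   bit 1 = 0  t=0,i=8
  ..... -> #   bit 0 = 1  t=0,i=7
  bits 11011000010110000010100101110101 = 3629656437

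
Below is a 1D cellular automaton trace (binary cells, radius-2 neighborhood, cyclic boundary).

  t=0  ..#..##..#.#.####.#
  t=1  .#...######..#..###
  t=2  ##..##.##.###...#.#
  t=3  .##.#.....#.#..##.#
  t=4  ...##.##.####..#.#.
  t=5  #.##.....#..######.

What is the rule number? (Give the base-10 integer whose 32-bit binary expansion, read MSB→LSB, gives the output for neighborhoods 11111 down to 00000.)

  #####|#  b31=1 t=1,i=7
  ####.|.  b30=0 t=0,i=15
  ###.#|#  b29=1 t=0,i=16
  ###..|#  b28=1 t=1,i=10
  ##.##|.  b27=0 t=2,i=6
  ##.#.|#  b26=1 t=0,i=17
  ##..#|#  b25=1 t=0,i=7
  ##...|.  b24=0 t=2,i=13
  #.###|#  b23=1 t=0,i=13
  #.##.|.  b22=0 t=2,i=7
  #.#.#|.  b21=0 t=0,i=11
  #.#..|#  b20=1 t=0,i=18
  #..##|.  b19=0 t=0,i=4
  #..#.|#  b18=1 t=0,i=1
  #...#|.  b17=0 t=1,i=3
  #....|#  b16=1 t=3,i=6
  .####|.  b15=0 t=0,i=14
  .###.|.  b14=0 t=1,i=17
  .##.#|.  b13=0 t=2,i=5
  .##..|#  b12=1 t=0,i=6
  .#.##|.  b11=0 t=0,i=12
  .#.#.|#  b10=1 t=0,i=10
  .#..#|.  b9=0 t=0,i=0
  .#...|.  b8=0 t=1,i=2
  ..###|#  b7=1 t=1,i=5
  ..##.|#  b6=1 t=0,i=5
  ..#.#|#  b5=1 t=0,i=9
  ..#..|.  b4=0 t=0,i=2
  ...##|#  b3=1 t=1,i=4
  ...#.|#  b2=1 t=2,i=15
  ....#|.  b1=0 t=3,i=8
  .....|#  b0=1 t=3,i=7
  bits 10110110100101010001010011101101 = 3063223533

3063223533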